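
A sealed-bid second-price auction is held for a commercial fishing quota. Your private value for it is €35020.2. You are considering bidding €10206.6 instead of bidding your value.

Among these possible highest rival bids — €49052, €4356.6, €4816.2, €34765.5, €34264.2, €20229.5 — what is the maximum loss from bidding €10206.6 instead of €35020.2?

€49052: same outcome either way → loss €0.
€4356.6: same outcome either way → loss €0.
€4816.2: same outcome either way → loss €0.
€34765.5: truthful gives €254.7, deviation gives €0 → loss €254.7.
€34264.2: truthful gives €756, deviation gives €0 → loss €756.
€20229.5: truthful gives €14790.7, deviation gives €0 → loss €14790.7.
Maximum loss: €14790.7.

€14790.7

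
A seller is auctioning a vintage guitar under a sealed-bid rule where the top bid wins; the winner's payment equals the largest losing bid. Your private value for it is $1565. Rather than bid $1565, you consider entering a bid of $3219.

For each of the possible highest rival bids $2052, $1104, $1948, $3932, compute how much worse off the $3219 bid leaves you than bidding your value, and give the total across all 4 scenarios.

The deviation costs you only when the competing bid falls strictly between $1565 and $3219; elsewhere both bids give the same outcome.
$2052: truthful payoff $0, deviation payoff −$487 → loss $487.
$1104: outcomes coincide → loss $0.
$1948: truthful payoff $0, deviation payoff −$383 → loss $383.
$3932: outcomes coincide → loss $0.
Total loss = $487 + $383 = $870.
Because the price is fixed by the runner-up's bid, deviating from your value can only change a good outcome into a bad one — never the reverse.

$870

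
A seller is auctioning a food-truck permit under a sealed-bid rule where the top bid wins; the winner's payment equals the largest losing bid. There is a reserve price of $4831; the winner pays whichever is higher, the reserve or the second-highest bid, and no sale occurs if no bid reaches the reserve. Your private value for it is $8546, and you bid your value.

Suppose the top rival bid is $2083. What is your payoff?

Your bid $8546 is the highest and exceeds the reserve.
Price = max(second-highest bid, reserve) = max($2083, $4831) = $4831.
Payoff = $8546 − $4831 = $3715.

$3715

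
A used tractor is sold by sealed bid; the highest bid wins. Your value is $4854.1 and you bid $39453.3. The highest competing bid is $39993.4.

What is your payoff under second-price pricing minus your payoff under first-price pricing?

$0

Your bid $39453.3 is below $39993.4, so you lose under either rule.
Payoff is $0 in both cases; difference = $0.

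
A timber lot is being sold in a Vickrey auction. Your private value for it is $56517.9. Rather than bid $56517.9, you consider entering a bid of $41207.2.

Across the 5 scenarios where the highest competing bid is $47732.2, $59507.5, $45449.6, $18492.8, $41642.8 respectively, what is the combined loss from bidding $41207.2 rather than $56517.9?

$34729.1

The deviation costs you only when the competing bid falls strictly between $41207.2 and $56517.9; elsewhere both bids give the same outcome.
$47732.2: truthful payoff $8785.7, deviation payoff $0 → loss $8785.7.
$59507.5: outcomes coincide → loss $0.
$45449.6: truthful payoff $11068.3, deviation payoff $0 → loss $11068.3.
$18492.8: outcomes coincide → loss $0.
$41642.8: truthful payoff $14875.1, deviation payoff $0 → loss $14875.1.
Total loss = $8785.7 + $11068.3 + $14875.1 = $34729.1.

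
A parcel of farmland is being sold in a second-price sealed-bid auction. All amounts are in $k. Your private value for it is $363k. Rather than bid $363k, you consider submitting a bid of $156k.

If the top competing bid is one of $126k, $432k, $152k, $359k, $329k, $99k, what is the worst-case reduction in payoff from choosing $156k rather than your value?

$34k

$126k: same outcome either way → loss $0k.
$432k: same outcome either way → loss $0k.
$152k: same outcome either way → loss $0k.
$359k: truthful gives $4k, deviation gives $0k → loss $4k.
$329k: truthful gives $34k, deviation gives $0k → loss $34k.
$99k: same outcome either way → loss $0k.
Maximum loss: $34k.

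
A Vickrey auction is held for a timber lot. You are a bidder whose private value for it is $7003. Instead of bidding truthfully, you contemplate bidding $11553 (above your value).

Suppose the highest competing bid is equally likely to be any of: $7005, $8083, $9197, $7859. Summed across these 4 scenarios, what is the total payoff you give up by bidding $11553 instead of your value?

The deviation costs you only when the competing bid falls strictly between $7003 and $11553; elsewhere both bids give the same outcome.
$7005: truthful payoff $0, deviation payoff −$2 → loss $2.
$8083: truthful payoff $0, deviation payoff −$1080 → loss $1080.
$9197: truthful payoff $0, deviation payoff −$2194 → loss $2194.
$7859: truthful payoff $0, deviation payoff −$856 → loss $856.
Total loss = $2 + $1080 + $2194 + $856 = $4132.
In a second-price auction your bid sets only whether you win, not what you pay, so bidding your true value is weakly dominant.

$4132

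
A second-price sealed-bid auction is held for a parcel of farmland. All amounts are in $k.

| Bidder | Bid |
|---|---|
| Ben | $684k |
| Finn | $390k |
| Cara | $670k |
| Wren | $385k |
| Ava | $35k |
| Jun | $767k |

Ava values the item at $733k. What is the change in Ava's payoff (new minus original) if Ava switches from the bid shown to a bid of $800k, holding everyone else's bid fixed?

−$34k

The highest bid among the other bidders is $767k; Ava's bid doesn't change that.
Original bid $35k: Ava is not highest (top rival bid is $767k); payoff $0k.
Alternative bid $800k: Ava is highest, pays the top rival bid $767k; payoff $733k − $767k = −$34k.
Change in payoff = −$34k − ($0k) = −$34k.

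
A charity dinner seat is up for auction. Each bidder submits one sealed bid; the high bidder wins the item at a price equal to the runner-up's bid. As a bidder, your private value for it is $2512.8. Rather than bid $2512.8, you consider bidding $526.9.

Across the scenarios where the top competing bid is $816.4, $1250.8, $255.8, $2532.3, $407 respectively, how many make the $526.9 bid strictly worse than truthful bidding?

The deviation hurts exactly when the highest competing bid lies strictly between $526.9 and $2512.8 — underbidding then forfeits a profitable win.
$816.4: inside the interval → strictly worse (loss $1696.4).
$1250.8: inside the interval → strictly worse (loss $1262).
$255.8: below both → same outcome either way.
$2532.3: above both → same outcome either way.
$407: below both → same outcome either way.
Count: 2.

2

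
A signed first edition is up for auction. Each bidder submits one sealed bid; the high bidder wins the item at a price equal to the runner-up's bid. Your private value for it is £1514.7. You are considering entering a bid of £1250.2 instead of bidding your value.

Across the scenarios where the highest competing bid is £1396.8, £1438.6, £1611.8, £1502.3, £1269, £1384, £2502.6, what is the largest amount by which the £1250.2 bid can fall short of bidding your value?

£245.7

£1396.8: truthful gives £117.9, deviation gives £0 → loss £117.9.
£1438.6: truthful gives £76.1, deviation gives £0 → loss £76.1.
£1611.8: same outcome either way → loss £0.
£1502.3: truthful gives £12.4, deviation gives £0 → loss £12.4.
£1269: truthful gives £245.7, deviation gives £0 → loss £245.7.
£1384: truthful gives £130.7, deviation gives £0 → loss £130.7.
£2502.6: same outcome either way → loss £0.
Maximum loss: £245.7.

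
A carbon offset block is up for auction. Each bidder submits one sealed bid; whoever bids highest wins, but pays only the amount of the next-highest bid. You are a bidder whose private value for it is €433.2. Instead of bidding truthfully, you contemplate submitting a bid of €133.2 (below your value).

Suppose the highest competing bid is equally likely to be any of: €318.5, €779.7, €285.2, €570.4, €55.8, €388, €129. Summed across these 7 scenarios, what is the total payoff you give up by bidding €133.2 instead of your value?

€307.9

The deviation costs you only when the competing bid falls strictly between €133.2 and €433.2; elsewhere both bids give the same outcome.
€318.5: truthful payoff €114.7, deviation payoff €0 → loss €114.7.
€779.7: outcomes coincide → loss €0.
€285.2: truthful payoff €148, deviation payoff €0 → loss €148.
€570.4: outcomes coincide → loss €0.
€55.8: outcomes coincide → loss €0.
€388: truthful payoff €45.2, deviation payoff €0 → loss €45.2.
€129: outcomes coincide → loss €0.
Total loss = €114.7 + €148 + €45.2 = €307.9.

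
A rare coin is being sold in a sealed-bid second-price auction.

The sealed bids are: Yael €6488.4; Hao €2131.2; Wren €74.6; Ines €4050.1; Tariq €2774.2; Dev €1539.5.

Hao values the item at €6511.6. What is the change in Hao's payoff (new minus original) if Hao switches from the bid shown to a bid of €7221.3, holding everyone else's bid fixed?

€23.2

The highest bid among the other bidders is €6488.4; Hao's bid doesn't change that.
Original bid €2131.2: Hao is not highest (top rival bid is €6488.4); payoff €0.
Alternative bid €7221.3: Hao is highest, pays the top rival bid €6488.4; payoff €6511.6 − €6488.4 = €23.2.
Change in payoff = €23.2 − (€0) = €23.2.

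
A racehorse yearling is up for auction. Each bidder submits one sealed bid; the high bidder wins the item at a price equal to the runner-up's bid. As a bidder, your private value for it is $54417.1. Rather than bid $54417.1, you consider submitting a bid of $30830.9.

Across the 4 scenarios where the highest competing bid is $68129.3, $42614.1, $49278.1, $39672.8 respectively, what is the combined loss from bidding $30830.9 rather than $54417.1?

The deviation costs you only when the competing bid falls strictly between $30830.9 and $54417.1; elsewhere both bids give the same outcome.
$68129.3: outcomes coincide → loss $0.
$42614.1: truthful payoff $11803, deviation payoff $0 → loss $11803.
$49278.1: truthful payoff $5139, deviation payoff $0 → loss $5139.
$39672.8: truthful payoff $14744.3, deviation payoff $0 → loss $14744.3.
Total loss = $11803 + $5139 + $14744.3 = $31686.3.
Truthful bidding weakly dominates here: raising your bid can only win items priced above your value, and lowering it can only forfeit items priced below.

$31686.3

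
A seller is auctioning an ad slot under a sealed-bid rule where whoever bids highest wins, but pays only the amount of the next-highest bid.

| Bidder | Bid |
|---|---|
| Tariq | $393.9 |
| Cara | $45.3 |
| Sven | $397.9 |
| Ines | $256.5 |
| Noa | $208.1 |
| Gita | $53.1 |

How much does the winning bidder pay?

$393.9

Highest bid: Sven at $397.9, so Sven wins.
Second-highest bid: Tariq at $393.9 — that is the price the winner pays.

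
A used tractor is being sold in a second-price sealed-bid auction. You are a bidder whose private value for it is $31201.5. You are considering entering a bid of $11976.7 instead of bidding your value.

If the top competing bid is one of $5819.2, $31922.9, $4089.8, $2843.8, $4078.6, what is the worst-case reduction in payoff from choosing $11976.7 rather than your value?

$0

$5819.2: same outcome either way → loss $0.
$31922.9: same outcome either way → loss $0.
$4089.8: same outcome either way → loss $0.
$2843.8: same outcome either way → loss $0.
$4078.6: same outcome either way → loss $0.
Maximum loss: $0.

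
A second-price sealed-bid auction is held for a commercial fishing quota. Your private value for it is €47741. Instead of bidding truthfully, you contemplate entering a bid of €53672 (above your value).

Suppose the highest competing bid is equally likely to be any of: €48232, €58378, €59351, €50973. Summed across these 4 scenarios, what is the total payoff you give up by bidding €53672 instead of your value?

The deviation costs you only when the competing bid falls strictly between €47741 and €53672; elsewhere both bids give the same outcome.
€48232: truthful payoff €0, deviation payoff −€491 → loss €491.
€58378: outcomes coincide → loss €0.
€59351: outcomes coincide → loss €0.
€50973: truthful payoff €0, deviation payoff −€3232 → loss €3232.
Total loss = €491 + €3232 = €3723.

€3723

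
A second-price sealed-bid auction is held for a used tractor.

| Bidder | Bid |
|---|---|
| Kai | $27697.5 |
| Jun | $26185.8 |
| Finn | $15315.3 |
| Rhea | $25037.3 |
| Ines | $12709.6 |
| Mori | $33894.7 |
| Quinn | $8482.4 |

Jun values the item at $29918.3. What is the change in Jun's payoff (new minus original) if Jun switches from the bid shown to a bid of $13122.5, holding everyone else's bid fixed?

$0

The highest bid among the other bidders is $33894.7; Jun's bid doesn't change that.
Original bid $26185.8: Jun is not highest (top rival bid is $33894.7); payoff $0.
Alternative bid $13122.5: Jun is not highest (top rival bid is $33894.7); payoff $0.
Change in payoff = $0 − ($0) = $0.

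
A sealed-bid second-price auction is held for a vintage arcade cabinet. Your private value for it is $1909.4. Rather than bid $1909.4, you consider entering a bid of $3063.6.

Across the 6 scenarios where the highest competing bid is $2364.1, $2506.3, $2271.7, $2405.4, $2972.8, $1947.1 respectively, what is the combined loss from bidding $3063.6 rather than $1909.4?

$3011

The deviation costs you only when the competing bid falls strictly between $1909.4 and $3063.6; elsewhere both bids give the same outcome.
$2364.1: truthful payoff $0, deviation payoff −$454.7 → loss $454.7.
$2506.3: truthful payoff $0, deviation payoff −$596.9 → loss $596.9.
$2271.7: truthful payoff $0, deviation payoff −$362.3 → loss $362.3.
$2405.4: truthful payoff $0, deviation payoff −$496 → loss $496.
$2972.8: truthful payoff $0, deviation payoff −$1063.4 → loss $1063.4.
$1947.1: truthful payoff $0, deviation payoff −$37.7 → loss $37.7.
Total loss = $454.7 + $596.9 + $362.3 + $496 + $1063.4 + $37.7 = $3011.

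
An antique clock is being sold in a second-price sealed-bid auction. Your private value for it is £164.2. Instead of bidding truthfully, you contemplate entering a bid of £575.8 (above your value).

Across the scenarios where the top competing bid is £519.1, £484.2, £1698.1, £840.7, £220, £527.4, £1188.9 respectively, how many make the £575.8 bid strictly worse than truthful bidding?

4

The deviation hurts exactly when the highest competing bid lies strictly between £164.2 and £575.8 — overbidding then wins at a price above your value.
£519.1: inside the interval → strictly worse (loss £354.9).
£484.2: inside the interval → strictly worse (loss £320).
£1698.1: above both → same outcome either way.
£840.7: above both → same outcome either way.
£220: inside the interval → strictly worse (loss £55.8).
£527.4: inside the interval → strictly worse (loss £363.2).
£1188.9: above both → same outcome either way.
Count: 4.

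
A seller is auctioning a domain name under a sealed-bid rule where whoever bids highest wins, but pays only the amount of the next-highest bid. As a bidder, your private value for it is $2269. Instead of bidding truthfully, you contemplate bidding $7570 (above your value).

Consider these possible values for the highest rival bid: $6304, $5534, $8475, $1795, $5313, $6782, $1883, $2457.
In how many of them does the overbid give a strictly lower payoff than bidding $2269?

The deviation hurts exactly when the highest competing bid lies strictly between $2269 and $7570 — overbidding then wins at a price above your value.
$6304: inside the interval → strictly worse (loss $4035).
$5534: inside the interval → strictly worse (loss $3265).
$8475: above both → same outcome either way.
$1795: below both → same outcome either way.
$5313: inside the interval → strictly worse (loss $3044).
$6782: inside the interval → strictly worse (loss $4513).
$1883: below both → same outcome either way.
$2457: inside the interval → strictly worse (loss $188).
Count: 5.

5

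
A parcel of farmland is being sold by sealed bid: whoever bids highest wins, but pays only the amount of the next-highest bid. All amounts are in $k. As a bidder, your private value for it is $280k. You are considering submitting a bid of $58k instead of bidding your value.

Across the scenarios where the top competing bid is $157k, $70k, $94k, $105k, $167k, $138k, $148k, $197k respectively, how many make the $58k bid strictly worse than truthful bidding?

The deviation hurts exactly when the highest competing bid lies strictly between $58k and $280k — underbidding then forfeits a profitable win.
$157k: inside the interval → strictly worse (loss $123k).
$70k: inside the interval → strictly worse (loss $210k).
$94k: inside the interval → strictly worse (loss $186k).
$105k: inside the interval → strictly worse (loss $175k).
$167k: inside the interval → strictly worse (loss $113k).
$138k: inside the interval → strictly worse (loss $142k).
$148k: inside the interval → strictly worse (loss $132k).
$197k: inside the interval → strictly worse (loss $83k).
Count: 8.

8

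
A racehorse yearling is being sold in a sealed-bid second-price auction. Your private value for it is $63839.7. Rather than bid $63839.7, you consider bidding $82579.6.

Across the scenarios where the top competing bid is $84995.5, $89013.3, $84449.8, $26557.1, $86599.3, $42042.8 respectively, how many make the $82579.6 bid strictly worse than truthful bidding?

The deviation hurts exactly when the highest competing bid lies strictly between $63839.7 and $82579.6 — overbidding then wins at a price above your value.
$84995.5: above both → same outcome either way.
$89013.3: above both → same outcome either way.
$84449.8: above both → same outcome either way.
$26557.1: below both → same outcome either way.
$86599.3: above both → same outcome either way.
$42042.8: below both → same outcome either way.
Count: 0.

0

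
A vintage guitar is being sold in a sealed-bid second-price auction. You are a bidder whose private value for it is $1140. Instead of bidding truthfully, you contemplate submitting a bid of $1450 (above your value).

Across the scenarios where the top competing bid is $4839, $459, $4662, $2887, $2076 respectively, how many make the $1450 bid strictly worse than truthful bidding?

The deviation hurts exactly when the highest competing bid lies strictly between $1140 and $1450 — overbidding then wins at a price above your value.
$4839: above both → same outcome either way.
$459: below both → same outcome either way.
$4662: above both → same outcome either way.
$2887: above both → same outcome either way.
$2076: above both → same outcome either way.
Count: 0.

0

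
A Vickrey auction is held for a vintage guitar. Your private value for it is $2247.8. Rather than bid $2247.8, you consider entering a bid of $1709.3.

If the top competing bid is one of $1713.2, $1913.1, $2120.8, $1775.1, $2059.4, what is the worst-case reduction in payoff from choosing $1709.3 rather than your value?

$1713.2: truthful gives $534.6, deviation gives $0 → loss $534.6.
$1913.1: truthful gives $334.7, deviation gives $0 → loss $334.7.
$2120.8: truthful gives $127, deviation gives $0 → loss $127.
$1775.1: truthful gives $472.7, deviation gives $0 → loss $472.7.
$2059.4: truthful gives $188.4, deviation gives $0 → loss $188.4.
Maximum loss: $534.6.

$534.6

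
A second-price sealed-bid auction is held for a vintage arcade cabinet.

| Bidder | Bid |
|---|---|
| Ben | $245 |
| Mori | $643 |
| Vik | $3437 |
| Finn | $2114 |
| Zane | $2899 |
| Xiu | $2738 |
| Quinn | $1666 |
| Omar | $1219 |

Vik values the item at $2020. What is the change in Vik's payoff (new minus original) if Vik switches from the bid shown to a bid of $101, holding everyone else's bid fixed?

The highest bid among the other bidders is $2899; Vik's bid doesn't change that.
Original bid $3437: Vik is highest, pays the top rival bid $2899; payoff $2020 − $2899 = −$879.
Alternative bid $101: Vik is not highest (top rival bid is $2899); payoff $0.
Change in payoff = $0 − (−$879) = $879.

$879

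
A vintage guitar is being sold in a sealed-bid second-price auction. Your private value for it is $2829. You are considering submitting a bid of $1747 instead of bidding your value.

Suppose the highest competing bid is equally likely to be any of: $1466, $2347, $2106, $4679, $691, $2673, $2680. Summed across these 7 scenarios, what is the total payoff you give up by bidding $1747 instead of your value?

$1510

The deviation costs you only when the competing bid falls strictly between $1747 and $2829; elsewhere both bids give the same outcome.
$1466: outcomes coincide → loss $0.
$2347: truthful payoff $482, deviation payoff $0 → loss $482.
$2106: truthful payoff $723, deviation payoff $0 → loss $723.
$4679: outcomes coincide → loss $0.
$691: outcomes coincide → loss $0.
$2673: truthful payoff $156, deviation payoff $0 → loss $156.
$2680: truthful payoff $149, deviation payoff $0 → loss $149.
Total loss = $482 + $723 + $156 + $149 = $1510.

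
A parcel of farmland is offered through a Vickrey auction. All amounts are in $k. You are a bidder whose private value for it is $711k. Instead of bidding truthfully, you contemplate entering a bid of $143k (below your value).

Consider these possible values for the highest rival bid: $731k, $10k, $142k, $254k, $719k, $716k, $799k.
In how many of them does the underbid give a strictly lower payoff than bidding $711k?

1

The deviation hurts exactly when the highest competing bid lies strictly between $143k and $711k — underbidding then forfeits a profitable win.
$731k: above both → same outcome either way.
$10k: below both → same outcome either way.
$142k: below both → same outcome either way.
$254k: inside the interval → strictly worse (loss $457k).
$719k: above both → same outcome either way.
$716k: above both → same outcome either way.
$799k: above both → same outcome either way.
Count: 1.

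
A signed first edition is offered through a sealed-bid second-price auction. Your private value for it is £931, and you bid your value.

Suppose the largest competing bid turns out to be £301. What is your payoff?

Your bid £931 exceeds the highest competing bid £301, so you win.
In a second-price auction the winner pays the second-highest bid, £301.
Payoff = value − price = £931 − £301 = £630.

£630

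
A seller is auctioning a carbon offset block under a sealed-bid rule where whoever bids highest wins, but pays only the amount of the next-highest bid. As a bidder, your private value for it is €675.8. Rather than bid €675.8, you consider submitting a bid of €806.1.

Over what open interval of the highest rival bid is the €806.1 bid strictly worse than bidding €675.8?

(€675.8, €806.1)

If the competing bid is below €675.8, both bids win at the same price — no difference.
If it is above €806.1, both bids lose — no difference.
If it lies strictly between €675.8 and €806.1, bidding your value loses (payoff 0) while bidding €806.1 wins at a price above your value (payoff negative).
So the deviation strictly hurts on the open interval (€675.8, €806.1).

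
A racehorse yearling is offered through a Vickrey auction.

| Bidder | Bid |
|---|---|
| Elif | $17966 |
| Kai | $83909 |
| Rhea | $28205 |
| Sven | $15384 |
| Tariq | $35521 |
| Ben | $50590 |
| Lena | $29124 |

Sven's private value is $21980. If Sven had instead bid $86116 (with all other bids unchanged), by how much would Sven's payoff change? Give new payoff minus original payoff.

The highest bid among the other bidders is $83909; Sven's bid doesn't change that.
Original bid $15384: Sven is not highest (top rival bid is $83909); payoff $0.
Alternative bid $86116: Sven is highest, pays the top rival bid $83909; payoff $21980 − $83909 = −$61929.
Change in payoff = −$61929 − ($0) = −$61929.

−$61929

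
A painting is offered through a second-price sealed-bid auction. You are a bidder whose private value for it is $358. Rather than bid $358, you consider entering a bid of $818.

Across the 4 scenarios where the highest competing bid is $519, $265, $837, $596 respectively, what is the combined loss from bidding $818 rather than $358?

$399

The deviation costs you only when the competing bid falls strictly between $358 and $818; elsewhere both bids give the same outcome.
$519: truthful payoff $0, deviation payoff −$161 → loss $161.
$265: outcomes coincide → loss $0.
$837: outcomes coincide → loss $0.
$596: truthful payoff $0, deviation payoff −$238 → loss $238.
Total loss = $161 + $238 = $399.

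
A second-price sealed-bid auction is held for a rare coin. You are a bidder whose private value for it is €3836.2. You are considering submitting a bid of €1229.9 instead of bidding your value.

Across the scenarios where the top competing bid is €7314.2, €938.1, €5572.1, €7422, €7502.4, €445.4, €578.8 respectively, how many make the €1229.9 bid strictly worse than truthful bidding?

0

The deviation hurts exactly when the highest competing bid lies strictly between €1229.9 and €3836.2 — underbidding then forfeits a profitable win.
€7314.2: above both → same outcome either way.
€938.1: below both → same outcome either way.
€5572.1: above both → same outcome either way.
€7422: above both → same outcome either way.
€7502.4: above both → same outcome either way.
€445.4: below both → same outcome either way.
€578.8: below both → same outcome either way.
Count: 0.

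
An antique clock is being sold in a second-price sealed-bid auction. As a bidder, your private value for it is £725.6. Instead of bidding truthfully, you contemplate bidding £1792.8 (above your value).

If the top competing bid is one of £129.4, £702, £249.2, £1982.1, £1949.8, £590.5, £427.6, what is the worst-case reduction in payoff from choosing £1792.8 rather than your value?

£129.4: same outcome either way → loss £0.
£702: same outcome either way → loss £0.
£249.2: same outcome either way → loss £0.
£1982.1: same outcome either way → loss £0.
£1949.8: same outcome either way → loss £0.
£590.5: same outcome either way → loss £0.
£427.6: same outcome either way → loss £0.
Maximum loss: £0.

£0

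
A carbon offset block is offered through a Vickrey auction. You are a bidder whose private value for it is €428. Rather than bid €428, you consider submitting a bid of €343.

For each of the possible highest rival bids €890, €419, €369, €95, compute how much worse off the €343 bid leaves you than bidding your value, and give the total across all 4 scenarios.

€68

The deviation costs you only when the competing bid falls strictly between €343 and €428; elsewhere both bids give the same outcome.
€890: outcomes coincide → loss €0.
€419: truthful payoff €9, deviation payoff €0 → loss €9.
€369: truthful payoff €59, deviation payoff €0 → loss €59.
€95: outcomes coincide → loss €0.
Total loss = €9 + €59 = €68.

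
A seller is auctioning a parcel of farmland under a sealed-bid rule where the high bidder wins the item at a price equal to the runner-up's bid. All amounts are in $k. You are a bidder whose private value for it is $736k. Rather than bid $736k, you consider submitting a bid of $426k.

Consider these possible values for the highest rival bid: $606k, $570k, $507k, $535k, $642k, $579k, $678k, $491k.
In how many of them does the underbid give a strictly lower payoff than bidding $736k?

8

The deviation hurts exactly when the highest competing bid lies strictly between $426k and $736k — underbidding then forfeits a profitable win.
$606k: inside the interval → strictly worse (loss $130k).
$570k: inside the interval → strictly worse (loss $166k).
$507k: inside the interval → strictly worse (loss $229k).
$535k: inside the interval → strictly worse (loss $201k).
$642k: inside the interval → strictly worse (loss $94k).
$579k: inside the interval → strictly worse (loss $157k).
$678k: inside the interval → strictly worse (loss $58k).
$491k: inside the interval → strictly worse (loss $245k).
Count: 8.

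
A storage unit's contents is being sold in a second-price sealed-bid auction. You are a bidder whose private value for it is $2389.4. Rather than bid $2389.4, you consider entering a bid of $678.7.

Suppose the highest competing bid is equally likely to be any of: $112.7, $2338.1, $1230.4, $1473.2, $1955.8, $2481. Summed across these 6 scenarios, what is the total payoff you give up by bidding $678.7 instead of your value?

$2560.1

The deviation costs you only when the competing bid falls strictly between $678.7 and $2389.4; elsewhere both bids give the same outcome.
$112.7: outcomes coincide → loss $0.
$2338.1: truthful payoff $51.3, deviation payoff $0 → loss $51.3.
$1230.4: truthful payoff $1159, deviation payoff $0 → loss $1159.
$1473.2: truthful payoff $916.2, deviation payoff $0 → loss $916.2.
$1955.8: truthful payoff $433.6, deviation payoff $0 → loss $433.6.
$2481: outcomes coincide → loss $0.
Total loss = $51.3 + $1159 + $916.2 + $433.6 = $2560.1.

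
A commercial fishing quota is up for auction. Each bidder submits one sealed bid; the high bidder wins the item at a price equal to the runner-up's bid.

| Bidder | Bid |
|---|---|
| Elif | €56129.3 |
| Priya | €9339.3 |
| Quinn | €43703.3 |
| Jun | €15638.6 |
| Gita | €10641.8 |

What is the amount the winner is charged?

€43703.3

Highest bid: Elif at €56129.3, so Elif wins.
Second-highest bid: Quinn at €43703.3 — that is the price the winner pays.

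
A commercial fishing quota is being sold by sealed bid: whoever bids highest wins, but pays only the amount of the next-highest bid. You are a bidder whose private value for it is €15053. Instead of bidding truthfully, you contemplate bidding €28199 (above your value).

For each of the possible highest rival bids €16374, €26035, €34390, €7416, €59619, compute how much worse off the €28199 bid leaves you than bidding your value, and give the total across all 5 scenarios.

The deviation costs you only when the competing bid falls strictly between €15053 and €28199; elsewhere both bids give the same outcome.
€16374: truthful payoff €0, deviation payoff −€1321 → loss €1321.
€26035: truthful payoff €0, deviation payoff −€10982 → loss €10982.
€34390: outcomes coincide → loss €0.
€7416: outcomes coincide → loss €0.
€59619: outcomes coincide → loss €0.
Total loss = €1321 + €10982 = €12303.

€12303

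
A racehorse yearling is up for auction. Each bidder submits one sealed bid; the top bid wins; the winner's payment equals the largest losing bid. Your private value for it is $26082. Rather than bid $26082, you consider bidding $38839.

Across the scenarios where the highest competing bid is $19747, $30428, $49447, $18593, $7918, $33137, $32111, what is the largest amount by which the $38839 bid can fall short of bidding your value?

$19747: same outcome either way → loss $0.
$30428: truthful gives $0, deviation gives −$4346 → loss $4346.
$49447: same outcome either way → loss $0.
$18593: same outcome either way → loss $0.
$7918: same outcome either way → loss $0.
$33137: truthful gives $0, deviation gives −$7055 → loss $7055.
$32111: truthful gives $0, deviation gives −$6029 → loss $6029.
Maximum loss: $7055.

$7055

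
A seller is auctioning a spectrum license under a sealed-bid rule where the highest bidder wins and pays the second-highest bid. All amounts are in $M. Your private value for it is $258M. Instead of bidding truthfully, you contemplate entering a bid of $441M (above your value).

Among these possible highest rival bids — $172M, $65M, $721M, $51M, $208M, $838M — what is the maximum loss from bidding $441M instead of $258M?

$172M: same outcome either way → loss $0M.
$65M: same outcome either way → loss $0M.
$721M: same outcome either way → loss $0M.
$51M: same outcome either way → loss $0M.
$208M: same outcome either way → loss $0M.
$838M: same outcome either way → loss $0M.
Maximum loss: $0M.

$0M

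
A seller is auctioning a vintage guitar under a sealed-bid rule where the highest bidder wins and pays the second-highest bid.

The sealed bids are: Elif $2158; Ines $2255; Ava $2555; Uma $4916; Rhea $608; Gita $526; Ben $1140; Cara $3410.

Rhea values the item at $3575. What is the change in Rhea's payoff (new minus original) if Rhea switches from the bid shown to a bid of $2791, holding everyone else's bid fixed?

$0

The highest bid among the other bidders is $4916; Rhea's bid doesn't change that.
Original bid $608: Rhea is not highest (top rival bid is $4916); payoff $0.
Alternative bid $2791: Rhea is not highest (top rival bid is $4916); payoff $0.
Change in payoff = $0 − ($0) = $0.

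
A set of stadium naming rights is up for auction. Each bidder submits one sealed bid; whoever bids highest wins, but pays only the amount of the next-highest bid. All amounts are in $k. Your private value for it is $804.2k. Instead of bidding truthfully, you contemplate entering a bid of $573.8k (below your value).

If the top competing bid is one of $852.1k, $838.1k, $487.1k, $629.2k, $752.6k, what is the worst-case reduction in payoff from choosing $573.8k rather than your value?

$175k

$852.1k: same outcome either way → loss $0k.
$838.1k: same outcome either way → loss $0k.
$487.1k: same outcome either way → loss $0k.
$629.2k: truthful gives $175k, deviation gives $0k → loss $175k.
$752.6k: truthful gives $51.6k, deviation gives $0k → loss $51.6k.
Maximum loss: $175k.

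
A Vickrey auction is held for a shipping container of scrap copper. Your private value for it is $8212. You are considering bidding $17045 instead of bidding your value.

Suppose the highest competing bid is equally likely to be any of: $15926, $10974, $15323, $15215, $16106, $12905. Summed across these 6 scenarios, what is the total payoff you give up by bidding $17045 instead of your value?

$37177

The deviation costs you only when the competing bid falls strictly between $8212 and $17045; elsewhere both bids give the same outcome.
$15926: truthful payoff $0, deviation payoff −$7714 → loss $7714.
$10974: truthful payoff $0, deviation payoff −$2762 → loss $2762.
$15323: truthful payoff $0, deviation payoff −$7111 → loss $7111.
$15215: truthful payoff $0, deviation payoff −$7003 → loss $7003.
$16106: truthful payoff $0, deviation payoff −$7894 → loss $7894.
$12905: truthful payoff $0, deviation payoff −$4693 → loss $4693.
Total loss = $7714 + $2762 + $7111 + $7003 + $7894 + $4693 = $37177.
Truthful bidding weakly dominates here: raising your bid can only win items priced above your value, and lowering it can only forfeit items priced below.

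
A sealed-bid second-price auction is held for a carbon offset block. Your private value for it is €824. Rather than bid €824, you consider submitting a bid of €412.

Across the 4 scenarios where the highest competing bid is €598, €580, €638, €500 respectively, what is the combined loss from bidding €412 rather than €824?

€980

The deviation costs you only when the competing bid falls strictly between €412 and €824; elsewhere both bids give the same outcome.
€598: truthful payoff €226, deviation payoff €0 → loss €226.
€580: truthful payoff €244, deviation payoff €0 → loss €244.
€638: truthful payoff €186, deviation payoff €0 → loss €186.
€500: truthful payoff €324, deviation payoff €0 → loss €324.
Total loss = €226 + €244 + €186 + €324 = €980.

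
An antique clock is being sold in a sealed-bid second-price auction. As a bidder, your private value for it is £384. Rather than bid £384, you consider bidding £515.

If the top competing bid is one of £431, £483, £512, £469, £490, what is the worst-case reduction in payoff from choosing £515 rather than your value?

£431: truthful gives £0, deviation gives −£47 → loss £47.
£483: truthful gives £0, deviation gives −£99 → loss £99.
£512: truthful gives £0, deviation gives −£128 → loss £128.
£469: truthful gives £0, deviation gives −£85 → loss £85.
£490: truthful gives £0, deviation gives −£106 → loss £106.
Maximum loss: £128.

£128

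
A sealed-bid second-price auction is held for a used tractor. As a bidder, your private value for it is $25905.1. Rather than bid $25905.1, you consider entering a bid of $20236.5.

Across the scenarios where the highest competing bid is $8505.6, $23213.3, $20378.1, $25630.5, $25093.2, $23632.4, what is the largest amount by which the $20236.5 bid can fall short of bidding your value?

$8505.6: same outcome either way → loss $0.
$23213.3: truthful gives $2691.8, deviation gives $0 → loss $2691.8.
$20378.1: truthful gives $5527, deviation gives $0 → loss $5527.
$25630.5: truthful gives $274.6, deviation gives $0 → loss $274.6.
$25093.2: truthful gives $811.9, deviation gives $0 → loss $811.9.
$23632.4: truthful gives $2272.7, deviation gives $0 → loss $2272.7.
Maximum loss: $5527.

$5527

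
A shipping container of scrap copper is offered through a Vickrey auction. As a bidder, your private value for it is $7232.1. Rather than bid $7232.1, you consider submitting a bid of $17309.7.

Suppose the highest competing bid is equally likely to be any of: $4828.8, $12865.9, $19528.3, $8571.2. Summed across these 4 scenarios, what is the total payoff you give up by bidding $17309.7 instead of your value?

The deviation costs you only when the competing bid falls strictly between $7232.1 and $17309.7; elsewhere both bids give the same outcome.
$4828.8: outcomes coincide → loss $0.
$12865.9: truthful payoff $0, deviation payoff −$5633.8 → loss $5633.8.
$19528.3: outcomes coincide → loss $0.
$8571.2: truthful payoff $0, deviation payoff −$1339.1 → loss $1339.1.
Total loss = $5633.8 + $1339.1 = $6972.9.
Truthful bidding weakly dominates here: raising your bid can only win items priced above your value, and lowering it can only forfeit items priced below.

$6972.9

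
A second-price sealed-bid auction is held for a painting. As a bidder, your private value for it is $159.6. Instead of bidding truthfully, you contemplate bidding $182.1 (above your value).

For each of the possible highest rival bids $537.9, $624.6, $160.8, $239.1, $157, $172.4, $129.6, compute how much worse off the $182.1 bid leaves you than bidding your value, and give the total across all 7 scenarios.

$14

The deviation costs you only when the competing bid falls strictly between $159.6 and $182.1; elsewhere both bids give the same outcome.
$537.9: outcomes coincide → loss $0.
$624.6: outcomes coincide → loss $0.
$160.8: truthful payoff $0, deviation payoff −$1.2 → loss $1.2.
$239.1: outcomes coincide → loss $0.
$157: outcomes coincide → loss $0.
$172.4: truthful payoff $0, deviation payoff −$12.8 → loss $12.8.
$129.6: outcomes coincide → loss $0.
Total loss = $1.2 + $12.8 = $14.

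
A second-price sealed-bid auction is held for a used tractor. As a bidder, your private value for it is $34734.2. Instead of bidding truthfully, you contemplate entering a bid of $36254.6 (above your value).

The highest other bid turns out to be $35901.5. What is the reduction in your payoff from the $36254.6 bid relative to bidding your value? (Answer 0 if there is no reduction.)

Bidding your value $34734.2: you lose (since $34734.2 < $35901.5). Payoff $0.
Bidding $36254.6: you win and pay $35901.5. Payoff $34734.2 − $35901.5 = −$1167.3.
The competing bid $35901.5 lies between your value and your inflated bid, so overbidding wins an item priced above your value.
Loss from deviating = $0 − (−$1167.3) = $1167.3.

$1167.3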